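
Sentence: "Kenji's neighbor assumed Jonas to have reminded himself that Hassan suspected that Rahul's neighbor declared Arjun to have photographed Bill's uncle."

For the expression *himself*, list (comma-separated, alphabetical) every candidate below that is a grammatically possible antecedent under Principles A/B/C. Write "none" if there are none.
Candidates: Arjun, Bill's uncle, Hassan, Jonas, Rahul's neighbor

Jonas

*himself* is a reflexive; Principle A requires it to be bound within its binding domain — the clause headed by 'reminded'.
— Arjun: subject of the clause headed by 'photographed'; does not c-command the reflexive — cannot bind it (Principle A).
— Bill's uncle: object of the clause headed by 'photographed'; does not c-command the reflexive — cannot bind it (Principle A).
— Hassan: subject of the clause headed by 'suspected'; does not c-command the reflexive — cannot bind it (Principle A).
— Jonas: subject of the clause headed by 'reminded'; c-commands the reflexive within its binding domain — allowed (Principle A).
— Rahul's neighbor: subject of the clause headed by 'declared'; does not c-command the reflexive — cannot bind it (Principle A).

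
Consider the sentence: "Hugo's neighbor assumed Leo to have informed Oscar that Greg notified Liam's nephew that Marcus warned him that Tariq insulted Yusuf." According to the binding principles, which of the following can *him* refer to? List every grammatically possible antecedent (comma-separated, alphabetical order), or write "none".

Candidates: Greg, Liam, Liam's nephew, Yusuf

Greg, Liam, Liam's nephew

*him* is a pronoun; Principle B requires it to be free in its binding domain — the clause headed by 'warned'.
— Greg: subject of the clause headed by 'notified'; c-commands the pronoun but lies outside its binding domain — allowed.
— Liam: possessor inside the object DP of the clause headed by 'notified'; does not c-command the pronoun — Principle B does not apply; allowed.
— Liam's nephew: object of the clause headed by 'notified'; c-commands the pronoun but lies outside its binding domain — allowed.
— Yusuf: object of the clause headed by 'insulted'; is c-commanded by the pronoun; coreference would bind this R-expression — blocked (Principle C).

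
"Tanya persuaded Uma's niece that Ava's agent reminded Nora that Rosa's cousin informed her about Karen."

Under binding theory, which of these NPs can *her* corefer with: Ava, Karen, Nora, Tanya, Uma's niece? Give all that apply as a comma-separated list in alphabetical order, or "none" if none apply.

Ava, Nora, Tanya, Uma's niece

*her* is a pronoun; Principle B requires it to be free in its binding domain — the clause headed by 'informed'.
— Ava: possessor inside the subject DP of the clause headed by 'reminded'; does not c-command the pronoun — Principle B does not apply; allowed.
— Karen: second object of the clause headed by 'informed'; is c-commanded by the pronoun; coreference would bind this R-expression — blocked (Principle C).
— Nora: object of the clause headed by 'reminded'; c-commands the pronoun but lies outside its binding domain — allowed.
— Tanya: subject of the matrix clause; c-commands the pronoun but lies outside its binding domain — allowed.
— Uma's niece: object of the matrix clause; c-commands the pronoun but lies outside its binding domain — allowed.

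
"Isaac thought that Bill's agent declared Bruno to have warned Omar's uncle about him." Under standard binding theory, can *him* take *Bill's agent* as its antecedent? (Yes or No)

*him* is a pronoun; Principle B requires it to be free in its binding domain — the clause headed by 'warned'.
— Bill's agent: subject of the clause headed by 'declared'; c-commands the pronoun but lies outside its binding domain — allowed.

Yes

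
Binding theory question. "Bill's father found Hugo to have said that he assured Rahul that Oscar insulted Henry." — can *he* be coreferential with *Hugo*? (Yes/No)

Yes

*he* is a pronoun; Principle B requires it to be free in its binding domain — the clause headed by 'assured'.
— Hugo: subject of the clause headed by 'said'; c-commands the pronoun but lies outside its binding domain — allowed.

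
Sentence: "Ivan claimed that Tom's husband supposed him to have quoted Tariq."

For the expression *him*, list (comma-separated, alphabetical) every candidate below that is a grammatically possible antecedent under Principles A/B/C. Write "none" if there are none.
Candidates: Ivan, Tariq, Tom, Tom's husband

Ivan, Tom

*him* is a pronoun; Principle B requires it to be free in its binding domain — the clause headed by 'supposed'.
— Ivan: subject of the matrix clause; c-commands the pronoun but lies outside its binding domain — allowed.
— Tariq: object of the clause headed by 'quoted'; is c-commanded by the pronoun; coreference would bind this R-expression — blocked (Principle C).
— Tom: possessor inside the subject DP of the clause headed by 'supposed'; does not c-command the pronoun — Principle B does not apply; allowed.
— Tom's husband: subject of the clause headed by 'supposed'; c-commands the pronoun within its binding domain — blocked (Principle B).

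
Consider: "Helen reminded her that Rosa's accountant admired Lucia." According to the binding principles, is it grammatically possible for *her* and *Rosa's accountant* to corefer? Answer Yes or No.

*her* is a pronoun; Principle B requires it to be free in its binding domain — the matrix clause.
— Rosa's accountant: subject of the clause headed by 'admired'; is c-commanded by the pronoun; coreference would bind this R-expression — blocked (Principle C).

No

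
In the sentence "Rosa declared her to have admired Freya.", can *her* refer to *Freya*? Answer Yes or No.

No

*her* is a pronoun; Principle B requires it to be free in its binding domain — the matrix clause.
— Freya: object of the clause headed by 'admired'; is c-commanded by the pronoun; coreference would bind this R-expression — blocked (Principle C).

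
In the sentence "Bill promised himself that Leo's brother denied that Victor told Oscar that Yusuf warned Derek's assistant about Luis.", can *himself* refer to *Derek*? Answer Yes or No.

*himself* is a reflexive; Principle A requires it to be bound within its binding domain — the matrix clause.
— Derek: possessor inside the object DP of the clause headed by 'warned'; does not c-command the reflexive — cannot bind it (Principle A).

No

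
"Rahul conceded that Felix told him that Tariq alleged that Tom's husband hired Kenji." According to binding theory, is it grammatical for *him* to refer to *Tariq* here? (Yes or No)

*Tariq* is an R-expression; Principle C requires it to be free (not bound by any c-commanding expression).
— him: object of the clause headed by 'told'; the pronoun c-commands the R-expression — coreference blocked (Principle C).

No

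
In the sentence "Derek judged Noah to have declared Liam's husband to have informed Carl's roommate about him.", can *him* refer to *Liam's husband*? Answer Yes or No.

No

*him* is a pronoun; Principle B requires it to be free in its binding domain — the clause headed by 'informed'.
— Liam's husband: subject of the clause headed by 'informed'; c-commands the pronoun within its binding domain — blocked (Principle B).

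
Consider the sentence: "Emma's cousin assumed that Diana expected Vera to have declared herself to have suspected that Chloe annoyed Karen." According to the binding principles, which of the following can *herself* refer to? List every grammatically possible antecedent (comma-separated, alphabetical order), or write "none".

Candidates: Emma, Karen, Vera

*herself* is a reflexive; Principle A requires it to be bound within its binding domain — the clause headed by 'declared'.
— Emma: possessor inside the subject DP of the matrix clause; does not c-command the reflexive — cannot bind it (Principle A).
— Karen: object of the clause headed by 'annoyed'; does not c-command the reflexive — cannot bind it (Principle A).
— Vera: subject of the clause headed by 'declared'; c-commands the reflexive within its binding domain — allowed (Principle A).

Vera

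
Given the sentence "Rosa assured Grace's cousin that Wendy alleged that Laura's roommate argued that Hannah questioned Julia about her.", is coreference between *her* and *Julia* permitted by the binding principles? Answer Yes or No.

*her* is a pronoun; Principle B requires it to be free in its binding domain — the clause headed by 'questioned'.
— Julia: object of the clause headed by 'questioned'; c-commands the pronoun within its binding domain — blocked (Principle B).

No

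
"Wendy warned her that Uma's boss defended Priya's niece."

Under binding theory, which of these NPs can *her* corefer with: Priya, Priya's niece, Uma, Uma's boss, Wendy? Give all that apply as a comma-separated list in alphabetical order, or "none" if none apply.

none

*her* is a pronoun; Principle B requires it to be free in its binding domain — the matrix clause.
— Priya: possessor inside the object DP of the clause headed by 'defended'; is c-commanded by the pronoun; coreference would bind this R-expression — blocked (Principle C).
— Priya's niece: object of the clause headed by 'defended'; is c-commanded by the pronoun; coreference would bind this R-expression — blocked (Principle C).
— Uma: possessor inside the subject DP of the clause headed by 'defended'; is c-commanded by the pronoun; coreference would bind this R-expression — blocked (Principle C).
— Uma's boss: subject of the clause headed by 'defended'; is c-commanded by the pronoun; coreference would bind this R-expression — blocked (Principle C).
— Wendy: subject of the matrix clause; c-commands the pronoun within its binding domain — blocked (Principle B).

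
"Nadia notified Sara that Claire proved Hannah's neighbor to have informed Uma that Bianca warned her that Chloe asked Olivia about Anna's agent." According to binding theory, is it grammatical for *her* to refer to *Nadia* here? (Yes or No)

Yes

*Nadia* is an R-expression; Principle C requires it to be free (not bound by any c-commanding expression).
— her: object of the clause headed by 'warned'; the pronoun does not c-command the R-expression — coreference allowed.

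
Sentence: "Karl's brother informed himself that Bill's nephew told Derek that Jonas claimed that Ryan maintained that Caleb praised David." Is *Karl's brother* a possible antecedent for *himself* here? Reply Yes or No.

*himself* is a reflexive; Principle A requires it to be bound within its binding domain — the matrix clause.
— Karl's brother: subject of the matrix clause; c-commands the reflexive within its binding domain — allowed (Principle A).

Yes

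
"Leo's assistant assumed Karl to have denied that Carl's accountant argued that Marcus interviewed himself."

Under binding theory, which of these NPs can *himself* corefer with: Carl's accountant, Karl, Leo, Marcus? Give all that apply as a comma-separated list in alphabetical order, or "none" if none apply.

*himself* is a reflexive; Principle A requires it to be bound within its binding domain — the clause headed by 'interviewed'.
— Carl's accountant: subject of the clause headed by 'argued'; c-commands the reflexive but lies outside its binding domain — cannot bind it (Principle A).
— Karl: subject of the clause headed by 'denied'; c-commands the reflexive but lies outside its binding domain — cannot bind it (Principle A).
— Leo: possessor inside the subject DP of the matrix clause; does not c-command the reflexive — cannot bind it (Principle A).
— Marcus: subject of the clause headed by 'interviewed'; c-commands the reflexive within its binding domain — allowed (Principle A).

Marcus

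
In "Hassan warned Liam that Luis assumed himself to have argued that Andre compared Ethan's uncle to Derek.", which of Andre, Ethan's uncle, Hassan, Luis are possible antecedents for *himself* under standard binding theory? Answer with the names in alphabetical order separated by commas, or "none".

*himself* is a reflexive; Principle A requires it to be bound within its binding domain — the clause headed by 'assumed'.
— Andre: subject of the clause headed by 'compared'; does not c-command the reflexive — cannot bind it (Principle A).
— Ethan's uncle: object of the clause headed by 'compared'; does not c-command the reflexive — cannot bind it (Principle A).
— Hassan: subject of the matrix clause; c-commands the reflexive but lies outside its binding domain — cannot bind it (Principle A).
— Luis: subject of the clause headed by 'assumed'; c-commands the reflexive within its binding domain — allowed (Principle A).

Luis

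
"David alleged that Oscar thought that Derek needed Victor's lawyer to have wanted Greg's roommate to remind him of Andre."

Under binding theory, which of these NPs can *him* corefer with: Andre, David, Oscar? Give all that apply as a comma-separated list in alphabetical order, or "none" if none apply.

*him* is a pronoun; Principle B requires it to be free in its binding domain — the clause headed by 'remind'.
— Andre: second object of the clause headed by 'remind'; is c-commanded by the pronoun; coreference would bind this R-expression — blocked (Principle C).
— David: subject of the matrix clause; c-commands the pronoun but lies outside its binding domain — allowed.
— Oscar: subject of the clause headed by 'thought'; c-commands the pronoun but lies outside its binding domain — allowed.

David, Oscar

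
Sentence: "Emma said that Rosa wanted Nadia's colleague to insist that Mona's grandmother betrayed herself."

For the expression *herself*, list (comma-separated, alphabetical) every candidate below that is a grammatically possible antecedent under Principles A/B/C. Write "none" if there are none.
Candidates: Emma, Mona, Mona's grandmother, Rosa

Mona's grandmother

*herself* is a reflexive; Principle A requires it to be bound within its binding domain — the clause headed by 'betrayed'.
— Emma: subject of the matrix clause; c-commands the reflexive but lies outside its binding domain — cannot bind it (Principle A).
— Mona: possessor inside the subject DP of the clause headed by 'betrayed'; does not c-command the reflexive — cannot bind it (Principle A).
— Mona's grandmother: subject of the clause headed by 'betrayed'; c-commands the reflexive within its binding domain — allowed (Principle A).
— Rosa: subject of the clause headed by 'wanted'; c-commands the reflexive but lies outside its binding domain — cannot bind it (Principle A).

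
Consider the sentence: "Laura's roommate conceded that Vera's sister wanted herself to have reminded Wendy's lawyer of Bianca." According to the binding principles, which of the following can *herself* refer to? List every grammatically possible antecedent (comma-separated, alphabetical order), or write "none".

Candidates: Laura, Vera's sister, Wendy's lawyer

Vera's sister

*herself* is a reflexive; Principle A requires it to be bound within its binding domain — the clause headed by 'wanted'.
— Laura: possessor inside the subject DP of the matrix clause; does not c-command the reflexive — cannot bind it (Principle A).
— Vera's sister: subject of the clause headed by 'wanted'; c-commands the reflexive within its binding domain — allowed (Principle A).
— Wendy's lawyer: object of the clause headed by 'reminded'; does not c-command the reflexive — cannot bind it (Principle A).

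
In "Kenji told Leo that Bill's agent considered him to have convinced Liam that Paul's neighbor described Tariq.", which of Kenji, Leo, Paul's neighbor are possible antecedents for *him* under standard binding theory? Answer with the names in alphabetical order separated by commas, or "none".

Kenji, Leo

*him* is a pronoun; Principle B requires it to be free in its binding domain — the clause headed by 'considered'.
— Kenji: subject of the matrix clause; c-commands the pronoun but lies outside its binding domain — allowed.
— Leo: object of the matrix clause; c-commands the pronoun but lies outside its binding domain — allowed.
— Paul's neighbor: subject of the clause headed by 'described'; is c-commanded by the pronoun; coreference would bind this R-expression — blocked (Principle C).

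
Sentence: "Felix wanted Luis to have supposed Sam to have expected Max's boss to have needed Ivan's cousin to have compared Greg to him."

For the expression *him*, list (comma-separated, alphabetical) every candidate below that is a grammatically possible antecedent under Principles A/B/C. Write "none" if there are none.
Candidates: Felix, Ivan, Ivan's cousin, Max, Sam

Felix, Ivan, Max, Sam

*him* is a pronoun; Principle B requires it to be free in its binding domain — the clause headed by 'compared'.
— Felix: subject of the matrix clause; c-commands the pronoun but lies outside its binding domain — allowed.
— Ivan: possessor inside the subject DP of the clause headed by 'compared'; does not c-command the pronoun — Principle B does not apply; allowed.
— Ivan's cousin: subject of the clause headed by 'compared'; c-commands the pronoun within its binding domain — blocked (Principle B).
— Max: possessor inside the subject DP of the clause headed by 'needed'; does not c-command the pronoun — Principle B does not apply; allowed.
— Sam: subject of the clause headed by 'expected'; c-commands the pronoun but lies outside its binding domain — allowed.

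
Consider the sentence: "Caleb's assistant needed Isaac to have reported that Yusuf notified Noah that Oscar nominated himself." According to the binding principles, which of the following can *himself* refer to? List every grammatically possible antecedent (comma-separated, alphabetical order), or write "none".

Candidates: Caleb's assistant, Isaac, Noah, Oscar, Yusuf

*himself* is a reflexive; Principle A requires it to be bound within its binding domain — the clause headed by 'nominated'.
— Caleb's assistant: subject of the matrix clause; c-commands the reflexive but lies outside its binding domain — cannot bind it (Principle A).
— Isaac: subject of the clause headed by 'reported'; c-commands the reflexive but lies outside its binding domain — cannot bind it (Principle A).
— Noah: object of the clause headed by 'notified'; c-commands the reflexive but lies outside its binding domain — cannot bind it (Principle A).
— Oscar: subject of the clause headed by 'nominated'; c-commands the reflexive within its binding domain — allowed (Principle A).
— Yusuf: subject of the clause headed by 'notified'; c-commands the reflexive but lies outside its binding domain — cannot bind it (Principle A).

Oscar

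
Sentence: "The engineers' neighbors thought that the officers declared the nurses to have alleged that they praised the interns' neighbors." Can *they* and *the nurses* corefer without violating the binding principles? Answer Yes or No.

Yes

*the nurses* is an R-expression; Principle C requires it to be free (not bound by any c-commanding expression).
— they: subject of the clause headed by 'praised'; the pronoun does not c-command the R-expression — coreference allowed.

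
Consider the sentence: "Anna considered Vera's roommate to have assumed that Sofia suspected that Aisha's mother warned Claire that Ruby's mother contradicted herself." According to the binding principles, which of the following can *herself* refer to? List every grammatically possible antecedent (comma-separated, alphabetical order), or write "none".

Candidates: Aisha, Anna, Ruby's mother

Ruby's mother

*herself* is a reflexive; Principle A requires it to be bound within its binding domain — the clause headed by 'contradicted'.
— Aisha: possessor inside the subject DP of the clause headed by 'warned'; does not c-command the reflexive — cannot bind it (Principle A).
— Anna: subject of the matrix clause; c-commands the reflexive but lies outside its binding domain — cannot bind it (Principle A).
— Ruby's mother: subject of the clause headed by 'contradicted'; c-commands the reflexive within its binding domain — allowed (Principle A).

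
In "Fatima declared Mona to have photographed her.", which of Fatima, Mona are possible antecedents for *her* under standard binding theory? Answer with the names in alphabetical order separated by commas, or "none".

*her* is a pronoun; Principle B requires it to be free in its binding domain — the clause headed by 'photographed'.
— Fatima: subject of the matrix clause; c-commands the pronoun but lies outside its binding domain — allowed.
— Mona: subject of the clause headed by 'photographed'; c-commands the pronoun within its binding domain — blocked (Principle B).

Fatima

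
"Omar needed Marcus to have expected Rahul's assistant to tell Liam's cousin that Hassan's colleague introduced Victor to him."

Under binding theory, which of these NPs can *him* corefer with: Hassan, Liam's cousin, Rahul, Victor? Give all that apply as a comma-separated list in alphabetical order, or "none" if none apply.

*him* is a pronoun; Principle B requires it to be free in its binding domain — the clause headed by 'introduced'.
— Hassan: possessor inside the subject DP of the clause headed by 'introduced'; does not c-command the pronoun — Principle B does not apply; allowed.
— Liam's cousin: object of the clause headed by 'tell'; c-commands the pronoun but lies outside its binding domain — allowed.
— Rahul: possessor inside the subject DP of the clause headed by 'tell'; does not c-command the pronoun — Principle B does not apply; allowed.
— Victor: object of the clause headed by 'introduced'; c-commands the pronoun within its binding domain — blocked (Principle B).

Hassan, Liam's cousin, Rahul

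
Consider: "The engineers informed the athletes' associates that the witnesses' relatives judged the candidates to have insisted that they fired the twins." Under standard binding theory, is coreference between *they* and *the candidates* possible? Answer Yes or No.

Yes

*the candidates* is an R-expression; Principle C requires it to be free (not bound by any c-commanding expression).
— they: subject of the clause headed by 'fired'; the pronoun does not c-command the R-expression — coreference allowed.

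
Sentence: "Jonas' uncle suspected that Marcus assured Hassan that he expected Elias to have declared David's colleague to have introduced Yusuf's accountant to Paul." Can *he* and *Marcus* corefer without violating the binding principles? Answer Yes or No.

Yes

*Marcus* is an R-expression; Principle C requires it to be free (not bound by any c-commanding expression).
— he: subject of the clause headed by 'expected'; the pronoun does not c-command the R-expression — coreference allowed.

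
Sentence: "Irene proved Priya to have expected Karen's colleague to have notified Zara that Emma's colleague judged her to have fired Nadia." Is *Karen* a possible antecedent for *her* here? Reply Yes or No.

*her* is a pronoun; Principle B requires it to be free in its binding domain — the clause headed by 'judged'.
— Karen: possessor inside the subject DP of the clause headed by 'notified'; does not c-command the pronoun — Principle B does not apply; allowed.

Yes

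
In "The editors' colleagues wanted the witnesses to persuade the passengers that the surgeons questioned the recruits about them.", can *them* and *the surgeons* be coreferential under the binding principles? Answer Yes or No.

No

*the surgeons* is an R-expression; Principle C requires it to be free (not bound by any c-commanding expression).
— them: second object of the clause headed by 'questioned'; the R-expression locally c-commands the pronoun — coreference blocked (Principle B on the pronoun).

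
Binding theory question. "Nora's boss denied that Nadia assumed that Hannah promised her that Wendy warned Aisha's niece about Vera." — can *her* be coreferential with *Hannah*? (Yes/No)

No

*her* is a pronoun; Principle B requires it to be free in its binding domain — the clause headed by 'promised'.
— Hannah: subject of the clause headed by 'promised'; c-commands the pronoun within its binding domain — blocked (Principle B).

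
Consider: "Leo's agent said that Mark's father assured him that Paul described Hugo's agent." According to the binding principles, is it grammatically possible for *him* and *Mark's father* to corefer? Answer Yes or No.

No

*him* is a pronoun; Principle B requires it to be free in its binding domain — the clause headed by 'assured'.
— Mark's father: subject of the clause headed by 'assured'; c-commands the pronoun within its binding domain — blocked (Principle B).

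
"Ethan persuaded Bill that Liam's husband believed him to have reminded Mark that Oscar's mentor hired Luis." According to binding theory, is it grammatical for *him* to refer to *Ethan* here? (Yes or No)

*Ethan* is an R-expression; Principle C requires it to be free (not bound by any c-commanding expression).
— him: subject of the clause headed by 'reminded'; the pronoun does not c-command the R-expression — coreference allowed.

Yes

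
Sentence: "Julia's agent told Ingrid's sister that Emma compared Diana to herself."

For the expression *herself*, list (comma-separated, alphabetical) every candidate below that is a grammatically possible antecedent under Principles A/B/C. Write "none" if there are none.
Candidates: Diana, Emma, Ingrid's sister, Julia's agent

Diana, Emma

*herself* is a reflexive; Principle A requires it to be bound within its binding domain — the clause headed by 'compared'.
— Diana: object of the clause headed by 'compared'; c-commands the reflexive within its binding domain — allowed (Principle A).
— Emma: subject of the clause headed by 'compared'; c-commands the reflexive within its binding domain — allowed (Principle A).
— Ingrid's sister: object of the matrix clause; c-commands the reflexive but lies outside its binding domain — cannot bind it (Principle A).
— Julia's agent: subject of the matrix clause; c-commands the reflexive but lies outside its binding domain — cannot bind it (Principle A).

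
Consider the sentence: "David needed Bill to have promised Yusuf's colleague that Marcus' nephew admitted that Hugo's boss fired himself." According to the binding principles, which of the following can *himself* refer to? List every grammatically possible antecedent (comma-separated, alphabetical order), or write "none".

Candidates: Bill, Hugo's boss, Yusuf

Hugo's boss

*himself* is a reflexive; Principle A requires it to be bound within its binding domain — the clause headed by 'fired'.
— Bill: subject of the clause headed by 'promised'; c-commands the reflexive but lies outside its binding domain — cannot bind it (Principle A).
— Hugo's boss: subject of the clause headed by 'fired'; c-commands the reflexive within its binding domain — allowed (Principle A).
— Yusuf: possessor inside the object DP of the clause headed by 'promised'; does not c-command the reflexive — cannot bind it (Principle A).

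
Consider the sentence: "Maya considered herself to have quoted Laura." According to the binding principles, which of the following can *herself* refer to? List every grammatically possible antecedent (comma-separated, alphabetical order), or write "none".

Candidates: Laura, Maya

*herself* is a reflexive; Principle A requires it to be bound within its binding domain — the matrix clause.
— Laura: object of the clause headed by 'quoted'; does not c-command the reflexive — cannot bind it (Principle A).
— Maya: subject of the matrix clause; c-commands the reflexive within its binding domain — allowed (Principle A).

Maya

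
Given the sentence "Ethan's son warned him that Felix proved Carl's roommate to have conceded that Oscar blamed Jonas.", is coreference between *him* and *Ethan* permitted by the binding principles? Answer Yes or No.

Yes

*him* is a pronoun; Principle B requires it to be free in its binding domain — the matrix clause.
— Ethan: possessor inside the subject DP of the matrix clause; does not c-command the pronoun — Principle B does not apply; allowed.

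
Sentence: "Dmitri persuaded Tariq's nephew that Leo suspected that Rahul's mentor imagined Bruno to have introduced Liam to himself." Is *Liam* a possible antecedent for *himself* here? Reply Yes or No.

*himself* is a reflexive; Principle A requires it to be bound within its binding domain — the clause headed by 'introduced'.
— Liam: object of the clause headed by 'introduced'; c-commands the reflexive within its binding domain — allowed (Principle A).

Yes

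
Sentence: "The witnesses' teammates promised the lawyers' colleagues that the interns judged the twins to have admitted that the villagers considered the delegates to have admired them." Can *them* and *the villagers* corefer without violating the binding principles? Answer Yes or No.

*the villagers* is an R-expression; Principle C requires it to be free (not bound by any c-commanding expression).
— them: object of the clause headed by 'admired'; the pronoun does not c-command the R-expression — coreference allowed.

Yes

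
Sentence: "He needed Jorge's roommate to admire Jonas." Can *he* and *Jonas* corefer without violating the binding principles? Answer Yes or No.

No

*Jonas* is an R-expression; Principle C requires it to be free (not bound by any c-commanding expression).
— he: subject of the matrix clause; the pronoun c-commands the R-expression — coreference blocked (Principle C).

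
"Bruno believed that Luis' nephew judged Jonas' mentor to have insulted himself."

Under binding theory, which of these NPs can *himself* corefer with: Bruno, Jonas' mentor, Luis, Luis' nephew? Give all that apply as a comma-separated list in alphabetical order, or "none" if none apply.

*himself* is a reflexive; Principle A requires it to be bound within its binding domain — the clause headed by 'insulted'.
— Bruno: subject of the matrix clause; c-commands the reflexive but lies outside its binding domain — cannot bind it (Principle A).
— Jonas' mentor: subject of the clause headed by 'insulted'; c-commands the reflexive within its binding domain — allowed (Principle A).
— Luis: possessor inside the subject DP of the clause headed by 'judged'; does not c-command the reflexive — cannot bind it (Principle A).
— Luis' nephew: subject of the clause headed by 'judged'; c-commands the reflexive but lies outside its binding domain — cannot bind it (Principle A).

Jonas' mentor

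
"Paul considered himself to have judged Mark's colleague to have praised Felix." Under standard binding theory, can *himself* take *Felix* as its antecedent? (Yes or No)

No

*himself* is a reflexive; Principle A requires it to be bound within its binding domain — the matrix clause.
— Felix: object of the clause headed by 'praised'; does not c-command the reflexive — cannot bind it (Principle A).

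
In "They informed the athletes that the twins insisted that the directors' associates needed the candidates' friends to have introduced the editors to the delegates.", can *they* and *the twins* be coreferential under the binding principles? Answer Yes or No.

*the twins* is an R-expression; Principle C requires it to be free (not bound by any c-commanding expression).
— they: subject of the matrix clause; the pronoun c-commands the R-expression — coreference blocked (Principle C).

No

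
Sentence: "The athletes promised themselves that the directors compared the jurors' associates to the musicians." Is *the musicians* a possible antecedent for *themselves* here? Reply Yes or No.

*themselves* is a reflexive; Principle A requires it to be bound within its binding domain — the matrix clause.
— the musicians: second object of the clause headed by 'compared'; does not c-command the reflexive — cannot bind it (Principle A).

No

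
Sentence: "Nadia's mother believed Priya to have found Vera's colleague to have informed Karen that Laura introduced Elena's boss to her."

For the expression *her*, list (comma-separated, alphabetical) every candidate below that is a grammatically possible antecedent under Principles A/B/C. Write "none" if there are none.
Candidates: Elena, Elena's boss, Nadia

Elena, Nadia

*her* is a pronoun; Principle B requires it to be free in its binding domain — the clause headed by 'introduced'.
— Elena: possessor inside the object DP of the clause headed by 'introduced'; does not c-command the pronoun — Principle B does not apply; allowed.
— Elena's boss: object of the clause headed by 'introduced'; c-commands the pronoun within its binding domain — blocked (Principle B).
— Nadia: possessor inside the subject DP of the matrix clause; does not c-command the pronoun — Principle B does not apply; allowed.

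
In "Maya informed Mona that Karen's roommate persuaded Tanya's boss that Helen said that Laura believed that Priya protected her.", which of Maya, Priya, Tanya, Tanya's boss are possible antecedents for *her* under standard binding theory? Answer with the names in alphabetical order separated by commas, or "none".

Maya, Tanya, Tanya's boss

*her* is a pronoun; Principle B requires it to be free in its binding domain — the clause headed by 'protected'.
— Maya: subject of the matrix clause; c-commands the pronoun but lies outside its binding domain — allowed.
— Priya: subject of the clause headed by 'protected'; c-commands the pronoun within its binding domain — blocked (Principle B).
— Tanya: possessor inside the object DP of the clause headed by 'persuaded'; does not c-command the pronoun — Principle B does not apply; allowed.
— Tanya's boss: object of the clause headed by 'persuaded'; c-commands the pronoun but lies outside its binding domain — allowed.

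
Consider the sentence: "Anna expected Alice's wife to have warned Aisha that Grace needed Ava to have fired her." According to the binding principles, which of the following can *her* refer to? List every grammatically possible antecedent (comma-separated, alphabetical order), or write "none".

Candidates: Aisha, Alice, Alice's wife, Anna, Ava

*her* is a pronoun; Principle B requires it to be free in its binding domain — the clause headed by 'fired'.
— Aisha: object of the clause headed by 'warned'; c-commands the pronoun but lies outside its binding domain — allowed.
— Alice: possessor inside the subject DP of the clause headed by 'warned'; does not c-command the pronoun — Principle B does not apply; allowed.
— Alice's wife: subject of the clause headed by 'warned'; c-commands the pronoun but lies outside its binding domain — allowed.
— Anna: subject of the matrix clause; c-commands the pronoun but lies outside its binding domain — allowed.
— Ava: subject of the clause headed by 'fired'; c-commands the pronoun within its binding domain — blocked (Principle B).

Aisha, Alice, Alice's wife, Anna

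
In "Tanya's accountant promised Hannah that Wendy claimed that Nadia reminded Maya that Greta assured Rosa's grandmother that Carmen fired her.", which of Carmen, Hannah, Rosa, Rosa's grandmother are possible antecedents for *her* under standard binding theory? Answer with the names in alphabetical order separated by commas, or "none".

*her* is a pronoun; Principle B requires it to be free in its binding domain — the clause headed by 'fired'.
— Carmen: subject of the clause headed by 'fired'; c-commands the pronoun within its binding domain — blocked (Principle B).
— Hannah: object of the matrix clause; c-commands the pronoun but lies outside its binding domain — allowed.
— Rosa: possessor inside the object DP of the clause headed by 'assured'; does not c-command the pronoun — Principle B does not apply; allowed.
— Rosa's grandmother: object of the clause headed by 'assured'; c-commands the pronoun but lies outside its binding domain — allowed.

Hannah, Rosa, Rosa's grandmother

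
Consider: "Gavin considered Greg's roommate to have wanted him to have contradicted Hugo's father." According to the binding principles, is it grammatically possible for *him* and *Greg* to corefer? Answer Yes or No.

Yes

*him* is a pronoun; Principle B requires it to be free in its binding domain — the clause headed by 'wanted'.
— Greg: possessor inside the subject DP of the clause headed by 'wanted'; does not c-command the pronoun — Principle B does not apply; allowed.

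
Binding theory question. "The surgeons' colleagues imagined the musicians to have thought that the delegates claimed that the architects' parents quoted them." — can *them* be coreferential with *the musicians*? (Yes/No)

Yes

*them* is a pronoun; Principle B requires it to be free in its binding domain — the clause headed by 'quoted'.
— the musicians: subject of the clause headed by 'thought'; c-commands the pronoun but lies outside its binding domain — allowed.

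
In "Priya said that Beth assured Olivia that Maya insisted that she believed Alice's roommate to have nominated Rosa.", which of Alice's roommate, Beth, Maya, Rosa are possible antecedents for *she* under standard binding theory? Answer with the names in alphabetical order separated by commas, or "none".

*she* is a pronoun; Principle B requires it to be free in its binding domain — the clause headed by 'believed'.
— Alice's roommate: subject of the clause headed by 'nominated'; is c-commanded by the pronoun; coreference would bind this R-expression — blocked (Principle C).
— Beth: subject of the clause headed by 'assured'; c-commands the pronoun but lies outside its binding domain — allowed.
— Maya: subject of the clause headed by 'insisted'; c-commands the pronoun but lies outside its binding domain — allowed.
— Rosa: object of the clause headed by 'nominated'; is c-commanded by the pronoun; coreference would bind this R-expression — blocked (Principle C).

Beth, Maya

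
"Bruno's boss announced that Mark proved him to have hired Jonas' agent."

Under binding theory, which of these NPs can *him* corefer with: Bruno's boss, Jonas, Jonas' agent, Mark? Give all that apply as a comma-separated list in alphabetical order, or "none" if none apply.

Bruno's boss

*him* is a pronoun; Principle B requires it to be free in its binding domain — the clause headed by 'proved'.
— Bruno's boss: subject of the matrix clause; c-commands the pronoun but lies outside its binding domain — allowed.
— Jonas: possessor inside the object DP of the clause headed by 'hired'; is c-commanded by the pronoun; coreference would bind this R-expression — blocked (Principle C).
— Jonas' agent: object of the clause headed by 'hired'; is c-commanded by the pronoun; coreference would bind this R-expression — blocked (Principle C).
— Mark: subject of the clause headed by 'proved'; c-commands the pronoun within its binding domain — blocked (Principle B).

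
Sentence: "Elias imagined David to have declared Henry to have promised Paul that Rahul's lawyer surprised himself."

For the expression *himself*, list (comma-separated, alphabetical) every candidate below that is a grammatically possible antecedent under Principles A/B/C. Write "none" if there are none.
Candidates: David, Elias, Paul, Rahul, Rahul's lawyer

Rahul's lawyer

*himself* is a reflexive; Principle A requires it to be bound within its binding domain — the clause headed by 'surprised'.
— David: subject of the clause headed by 'declared'; c-commands the reflexive but lies outside its binding domain — cannot bind it (Principle A).
— Elias: subject of the matrix clause; c-commands the reflexive but lies outside its binding domain — cannot bind it (Principle A).
— Paul: object of the clause headed by 'promised'; c-commands the reflexive but lies outside its binding domain — cannot bind it (Principle A).
— Rahul: possessor inside the subject DP of the clause headed by 'surprised'; does not c-command the reflexive — cannot bind it (Principle A).
— Rahul's lawyer: subject of the clause headed by 'surprised'; c-commands the reflexive within its binding domain — allowed (Principle A).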